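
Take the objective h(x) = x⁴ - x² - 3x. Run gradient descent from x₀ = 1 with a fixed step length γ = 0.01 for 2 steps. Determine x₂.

1.01898796

h′(x) = 4x³ - 2x - 3
Step 1: h′(1) = -1; x₁ = 1 − 0.01·(-1) = 1.01
Step 2: h′(1.01) = -0.898796; x₂ = 1.01 − 0.01·(-0.898796) = 1.01898796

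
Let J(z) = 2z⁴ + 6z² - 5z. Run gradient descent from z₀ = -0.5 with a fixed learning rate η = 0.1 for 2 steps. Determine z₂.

J′(z) = 8z³ + 12z - 5
Step 1: J′(-0.5) = -12; z₁ = -0.5 − 0.1·(-12) = 0.7
Step 2: J′(0.7) = 6.144; z₂ = 0.7 − 0.1·6.144 = 0.0856

0.0856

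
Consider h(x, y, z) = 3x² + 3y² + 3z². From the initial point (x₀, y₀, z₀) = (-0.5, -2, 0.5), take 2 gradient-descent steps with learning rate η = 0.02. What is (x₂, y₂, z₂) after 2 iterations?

(-0.3872, -1.5488, 0.3872)

∇h = (6x, 6y, 6z)
Step 1: at (-0.5, -2, 0.5), ∇h = (-3, -12, 3) → (-0.5, -2, 0.5) − 0.02·(-3, -12, 3) = (-0.44, -1.76, 0.44)
Step 2: at (-0.44, -1.76, 0.44), ∇h = (-2.64, -10.56, 2.64) → (-0.44, -1.76, 0.44) − 0.02·(-2.64, -10.56, 2.64) = (-0.3872, -1.5488, 0.3872)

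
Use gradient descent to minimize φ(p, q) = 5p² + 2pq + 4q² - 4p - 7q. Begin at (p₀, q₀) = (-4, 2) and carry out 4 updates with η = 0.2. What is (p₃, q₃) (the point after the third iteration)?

(5.232, 3.736)

∇φ = (10p + 2q - 4, 2p + 8q - 7)
(p₁, q₁) = (-4, 2) − 0.2·(-40, 1) = (4, 1.8)
(p₂, q₂) = (4, 1.8) − 0.2·(39.6, 15.4) = (-3.92, -1.28)
(p₃, q₃) = (-3.92, -1.28) − 0.2·(-45.76, -25.08) = (5.232, 3.736)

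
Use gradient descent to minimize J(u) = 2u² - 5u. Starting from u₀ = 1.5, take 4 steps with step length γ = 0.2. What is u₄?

J′(u) = 4u - 5
u₁ = 1.5 − 0.2·1 = 1.3
u₂ = 1.3 − 0.2·0.2 = 1.26
u₃ = 1.26 − 0.2·0.04 = 1.252
u₄ = 1.252 − 0.2·0.008 = 1.2504

1.2504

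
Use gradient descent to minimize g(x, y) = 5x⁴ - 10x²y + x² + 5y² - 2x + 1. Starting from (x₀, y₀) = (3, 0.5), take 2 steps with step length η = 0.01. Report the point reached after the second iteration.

(-0.6949312, 1.67296)

∇g = (20x³ - 20xy + 2x - 2, -10x² + 10y)
Step 1: at (3, 0.5), ∇g = (514, -85) → (3, 0.5) − 0.01·(514, -85) = (-2.14, 1.35)
Step 2: at (-2.14, 1.35), ∇g = (-144.50688, -32.296) → (-2.14, 1.35) − 0.01·(-144.50688, -32.296) = (-0.6949312, 1.67296)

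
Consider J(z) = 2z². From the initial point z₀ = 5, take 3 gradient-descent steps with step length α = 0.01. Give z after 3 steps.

4.42368

J′(z) = 4z
z₁ = 5 − 0.01·20 = 4.8
z₂ = 4.8 − 0.01·19.2 = 4.608
z₃ = 4.608 − 0.01·18.432 = 4.42368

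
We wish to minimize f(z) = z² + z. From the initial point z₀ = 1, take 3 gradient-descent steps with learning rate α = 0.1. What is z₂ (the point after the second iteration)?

f′(z) = 2z + 1
Step 1: f′(1) = 3; z₁ = 1 − 0.1·3 = 0.7
Step 2: f′(0.7) = 2.4; z₂ = 0.7 − 0.1·2.4 = 0.46

0.46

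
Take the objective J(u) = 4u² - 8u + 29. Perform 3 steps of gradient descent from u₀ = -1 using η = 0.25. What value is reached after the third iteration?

3

J′(u) = 8u - 8
Step 1: J′(-1) = -16; u₁ = -1 − 0.25·(-16) = 3
Step 2: J′(3) = 16; u₂ = 3 − 0.25·16 = -1
Step 3: J′(-1) = -16; u₃ = -1 − 0.25·(-16) = 3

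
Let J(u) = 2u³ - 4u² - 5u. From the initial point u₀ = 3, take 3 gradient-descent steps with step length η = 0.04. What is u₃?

J′(u) = 6u² - 8u - 5
Step 1: J′(3) = 25; u₁ = 3 − 0.04·25 = 2
Step 2: J′(2) = 3; u₂ = 2 − 0.04·3 = 1.88
Step 3: J′(1.88) = 1.1664; u₃ = 1.88 − 0.04·1.1664 = 1.833344

1.833344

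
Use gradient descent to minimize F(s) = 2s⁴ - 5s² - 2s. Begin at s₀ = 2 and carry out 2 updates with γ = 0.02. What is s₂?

F′(s) = 8s³ - 10s - 2
s₁ = 2 − 0.02·42 = 1.16
s₂ = 1.16 − 0.02·(-1.112832) = 1.18225664

1.18225664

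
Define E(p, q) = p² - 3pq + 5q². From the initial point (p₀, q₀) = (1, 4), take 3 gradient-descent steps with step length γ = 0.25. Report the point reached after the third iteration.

(6.78125, -17.390625)

∇E = (2p - 3q, -3p + 10q)
(p₁, q₁) = (1, 4) − 0.25·(-10, 37) = (3.5, -5.25)
(p₂, q₂) = (3.5, -5.25) − 0.25·(22.75, -63) = (-2.1875, 10.5)
(p₃, q₃) = (-2.1875, 10.5) − 0.25·(-35.875, 111.5625) = (6.78125, -17.390625)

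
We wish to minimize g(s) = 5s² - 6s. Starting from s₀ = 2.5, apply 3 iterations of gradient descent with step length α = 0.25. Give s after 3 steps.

g′(s) = 10s - 6
s₁ = 2.5 − 0.25·19 = -2.25
s₂ = -2.25 − 0.25·(-28.5) = 4.875
s₃ = 4.875 − 0.25·42.75 = -5.8125

-5.8125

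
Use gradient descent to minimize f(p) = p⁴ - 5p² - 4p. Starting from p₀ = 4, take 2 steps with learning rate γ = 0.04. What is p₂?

8.27446272

f′(p) = 4p³ - 10p - 4
Step 1: f′(4) = 212; p₁ = 4 − 0.04·212 = -4.48
Step 2: f′(-4.48) = -318.861568; p₂ = -4.48 − 0.04·(-318.861568) = 8.27446272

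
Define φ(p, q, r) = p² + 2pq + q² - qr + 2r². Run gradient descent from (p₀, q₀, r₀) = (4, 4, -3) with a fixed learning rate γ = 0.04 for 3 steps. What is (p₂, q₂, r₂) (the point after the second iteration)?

(2.832, 2.6176, -1.8528)

∇φ = (2p + 2q, 2p + 2q - r, -q + 4r)
Step 1: at (4, 4, -3), ∇φ = (16, 19, -16) → (4, 4, -3) − 0.04·(16, 19, -16) = (3.36, 3.24, -2.36)
Step 2: at (3.36, 3.24, -2.36), ∇φ = (13.2, 15.56, -12.68) → (3.36, 3.24, -2.36) − 0.04·(13.2, 15.56, -12.68) = (2.832, 2.6176, -1.8528)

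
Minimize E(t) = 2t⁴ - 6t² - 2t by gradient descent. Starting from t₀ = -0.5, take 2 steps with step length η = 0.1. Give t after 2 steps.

-1.1504

E′(t) = 8t³ - 12t - 2
Step 1: E′(-0.5) = 3; t₁ = -0.5 − 0.1·3 = -0.8
Step 2: E′(-0.8) = 3.504; t₂ = -0.8 − 0.1·3.504 = -1.1504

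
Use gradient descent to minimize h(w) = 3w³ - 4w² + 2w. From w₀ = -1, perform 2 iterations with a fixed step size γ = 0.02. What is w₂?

-1.983592

h′(w) = 9w² - 8w + 2
Step 1: h′(-1) = 19; w₁ = -1 − 0.02·19 = -1.38
Step 2: h′(-1.38) = 30.1796; w₂ = -1.38 − 0.02·30.1796 = -1.983592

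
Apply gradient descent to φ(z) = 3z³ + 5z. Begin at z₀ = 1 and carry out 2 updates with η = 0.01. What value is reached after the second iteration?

0.743436

φ′(z) = 9z² + 5
z₁ = 1 − 0.01·14 = 0.86
z₂ = 0.86 − 0.01·11.6564 = 0.743436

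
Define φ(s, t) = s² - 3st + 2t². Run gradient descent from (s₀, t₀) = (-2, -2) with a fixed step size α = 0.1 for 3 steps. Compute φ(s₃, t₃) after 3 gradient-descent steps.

-0.694568

∇φ = (2s - 3t, -3s + 4t)
(s₁, t₁) = (-2, -2) − 0.1·(2, -2) = (-2.2, -1.8)
(s₂, t₂) = (-2.2, -1.8) − 0.1·(1, -0.6) = (-2.3, -1.74)
(s₃, t₃) = (-2.3, -1.74) − 0.1·(0.62, -0.06) = (-2.362, -1.734)
φ(-2.362, -1.734) = -0.694568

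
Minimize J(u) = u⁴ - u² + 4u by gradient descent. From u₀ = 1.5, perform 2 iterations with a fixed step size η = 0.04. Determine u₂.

J′(u) = 4u³ - 2u + 4
Step 1: J′(1.5) = 14.5; u₁ = 1.5 − 0.04·14.5 = 0.92
Step 2: J′(0.92) = 5.274752; u₂ = 0.92 − 0.04·5.274752 = 0.70900992

0.70900992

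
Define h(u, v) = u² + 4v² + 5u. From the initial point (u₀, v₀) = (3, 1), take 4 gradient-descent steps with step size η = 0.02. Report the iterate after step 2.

∇h = (2u + 5, 8v)
Step 1: at (3, 1), ∇h = (11, 8) → (3, 1) − 0.02·(11, 8) = (2.78, 0.84)
Step 2: at (2.78, 0.84), ∇h = (10.56, 6.72) → (2.78, 0.84) − 0.02·(10.56, 6.72) = (2.5688, 0.7056)

(2.5688, 0.7056)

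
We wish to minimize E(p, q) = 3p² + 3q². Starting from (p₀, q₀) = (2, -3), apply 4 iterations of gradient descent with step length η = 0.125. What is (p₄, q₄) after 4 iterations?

(0.0078125, -0.01171875)

∇E = (6p, 6q)
Step 1: at (2, -3), ∇E = (12, -18) → (2, -3) − 0.125·(12, -18) = (0.5, -0.75)
Step 2: at (0.5, -0.75), ∇E = (3, -4.5) → (0.5, -0.75) − 0.125·(3, -4.5) = (0.125, -0.1875)
Step 3: at (0.125, -0.1875), ∇E = (0.75, -1.125) → (0.125, -0.1875) − 0.125·(0.75, -1.125) = (0.03125, -0.046875)
Step 4: at (0.03125, -0.046875), ∇E = (0.1875, -0.28125) → (0.03125, -0.046875) − 0.125·(0.1875, -0.28125) = (0.0078125, -0.01171875)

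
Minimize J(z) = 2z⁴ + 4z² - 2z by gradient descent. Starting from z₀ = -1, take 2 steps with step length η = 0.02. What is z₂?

J′(z) = 8z³ + 8z - 2
Step 1: J′(-1) = -18; z₁ = -1 − 0.02·(-18) = -0.64
Step 2: J′(-0.64) = -9.217152; z₂ = -0.64 − 0.02·(-9.217152) = -0.45565696

-0.45565696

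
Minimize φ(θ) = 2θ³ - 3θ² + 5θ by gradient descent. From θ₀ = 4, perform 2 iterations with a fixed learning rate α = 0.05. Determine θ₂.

φ′(θ) = 6θ² - 6θ + 5
Step 1: φ′(4) = 77; θ₁ = 4 − 0.05·77 = 0.15
Step 2: φ′(0.15) = 4.235; θ₂ = 0.15 − 0.05·4.235 = -0.06175

-0.06175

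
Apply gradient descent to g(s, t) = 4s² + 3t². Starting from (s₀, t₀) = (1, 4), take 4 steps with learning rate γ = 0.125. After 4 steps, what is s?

∇g = (8s, 6t)
Step 1: at (1, 4), ∇g = (8, 24) → (1, 4) − 0.125·(8, 24) = (0, 1)
Step 2: at (0, 1), ∇g = (0, 6) → (0, 1) − 0.125·(0, 6) = (0, 0.25)
Step 3: at (0, 0.25), ∇g = (0, 1.5) → (0, 0.25) − 0.125·(0, 1.5) = (0, 0.0625)
Step 4: at (0, 0.0625), ∇g = (0, 0.375) → (0, 0.0625) − 0.125·(0, 0.375) = (0, 0.015625)
s = 0

0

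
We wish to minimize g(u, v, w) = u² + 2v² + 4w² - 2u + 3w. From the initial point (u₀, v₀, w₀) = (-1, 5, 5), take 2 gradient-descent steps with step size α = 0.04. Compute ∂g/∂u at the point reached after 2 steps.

-3.3856

∇g = (2u - 2, 4v, 8w + 3)
Step 1: at (-1, 5, 5), ∇g = (-4, 20, 43) → (-1, 5, 5) − 0.04·(-4, 20, 43) = (-0.84, 4.2, 3.28)
Step 2: at (-0.84, 4.2, 3.28), ∇g = (-3.68, 16.8, 29.24) → (-0.84, 4.2, 3.28) − 0.04·(-3.68, 16.8, 29.24) = (-0.6928, 3.528, 2.1104)
∂g/∂u at (-0.6928, 3.528, 2.1104) = -3.3856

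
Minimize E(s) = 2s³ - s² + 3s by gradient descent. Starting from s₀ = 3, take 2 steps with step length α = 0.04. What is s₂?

0.695616

E′(s) = 6s² - 2s + 3
s₁ = 3 − 0.04·51 = 0.96
s₂ = 0.96 − 0.04·6.6096 = 0.695616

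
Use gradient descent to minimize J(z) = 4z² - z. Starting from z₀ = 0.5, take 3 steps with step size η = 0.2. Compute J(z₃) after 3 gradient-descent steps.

-0.036256

J′(z) = 8z - 1
Step 1: J′(0.5) = 3; z₁ = 0.5 − 0.2·3 = -0.1
Step 2: J′(-0.1) = -1.8; z₂ = -0.1 − 0.2·(-1.8) = 0.26
Step 3: J′(0.26) = 1.08; z₃ = 0.26 − 0.2·1.08 = 0.044
J(0.044) = -0.036256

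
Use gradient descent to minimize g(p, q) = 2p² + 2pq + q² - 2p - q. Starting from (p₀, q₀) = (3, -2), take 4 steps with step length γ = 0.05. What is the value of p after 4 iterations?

2.1283

∇g = (4p + 2q - 2, 2p + 2q - 1)
(p₁, q₁) = (3, -2) − 0.05·(6, 1) = (2.7, -2.05)
(p₂, q₂) = (2.7, -2.05) − 0.05·(4.7, 0.3) = (2.465, -2.065)
(p₃, q₃) = (2.465, -2.065) − 0.05·(3.73, -0.2) = (2.2785, -2.055)
(p₄, q₄) = (2.2785, -2.055) − 0.05·(3.004, -0.553) = (2.1283, -2.02735)
p = 2.1283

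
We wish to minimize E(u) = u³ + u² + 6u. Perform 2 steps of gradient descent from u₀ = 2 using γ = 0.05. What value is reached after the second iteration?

E′(u) = 3u² + 2u + 6
Step 1: E′(2) = 22; u₁ = 2 − 0.05·22 = 0.9
Step 2: E′(0.9) = 10.23; u₂ = 0.9 − 0.05·10.23 = 0.3885

0.3885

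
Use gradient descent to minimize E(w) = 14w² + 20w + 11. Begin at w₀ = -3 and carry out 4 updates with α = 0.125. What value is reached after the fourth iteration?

-90

E′(w) = 28w + 20
Step 1: E′(-3) = -64; w₁ = -3 − 0.125·(-64) = 5
Step 2: E′(5) = 160; w₂ = 5 − 0.125·160 = -15
Step 3: E′(-15) = -400; w₃ = -15 − 0.125·(-400) = 35
Step 4: E′(35) = 1000; w₄ = 35 − 0.125·1000 = -90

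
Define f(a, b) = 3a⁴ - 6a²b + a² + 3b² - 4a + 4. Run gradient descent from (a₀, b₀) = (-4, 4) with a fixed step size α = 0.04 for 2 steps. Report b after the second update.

96.676096

∇f = (12a³ - 12ab + 2a - 4, -6a² + 6b)
Step 1: at (-4, 4), ∇f = (-588, -72) → (-4, 4) − 0.04·(-588, -72) = (19.52, 6.88)
Step 2: at (19.52, 6.88), ∇f = (87676.029696, -2244.9024) → (19.52, 6.88) − 0.04·(87676.029696, -2244.9024) = (-3487.52118784, 96.676096)
b = 96.676096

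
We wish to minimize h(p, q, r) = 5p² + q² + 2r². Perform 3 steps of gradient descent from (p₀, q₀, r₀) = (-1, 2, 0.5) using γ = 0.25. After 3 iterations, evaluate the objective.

57.015625

∇h = (10p, 2q, 4r)
(p₁, q₁, r₁) = (-1, 2, 0.5) − 0.25·(-10, 4, 2) = (1.5, 1, 0)
(p₂, q₂, r₂) = (1.5, 1, 0) − 0.25·(15, 2, 0) = (-2.25, 0.5, 0)
(p₃, q₃, r₃) = (-2.25, 0.5, 0) − 0.25·(-22.5, 1, 0) = (3.375, 0.25, 0)
h(3.375, 0.25, 0) = 57.015625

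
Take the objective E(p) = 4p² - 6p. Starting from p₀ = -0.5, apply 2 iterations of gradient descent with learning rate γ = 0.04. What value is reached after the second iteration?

E′(p) = 8p - 6
p₁ = -0.5 − 0.04·(-10) = -0.1
p₂ = -0.1 − 0.04·(-6.8) = 0.172

0.172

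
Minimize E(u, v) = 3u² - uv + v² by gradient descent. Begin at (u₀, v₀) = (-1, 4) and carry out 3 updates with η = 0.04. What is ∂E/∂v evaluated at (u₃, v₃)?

6.195712

∇E = (6u - v, -u + 2v)
(u₁, v₁) = (-1, 4) − 0.04·(-10, 9) = (-0.6, 3.64)
(u₂, v₂) = (-0.6, 3.64) − 0.04·(-7.24, 7.88) = (-0.3104, 3.3248)
(u₃, v₃) = (-0.3104, 3.3248) − 0.04·(-5.1872, 6.96) = (-0.102912, 3.0464)
∂E/∂v at (-0.102912, 3.0464) = 6.195712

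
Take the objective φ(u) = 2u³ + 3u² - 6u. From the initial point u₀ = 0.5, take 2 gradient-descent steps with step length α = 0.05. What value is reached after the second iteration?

0.6033125

φ′(u) = 6u² + 6u - 6
u₁ = 0.5 − 0.05·(-1.5) = 0.575
u₂ = 0.575 − 0.05·(-0.56625) = 0.6033125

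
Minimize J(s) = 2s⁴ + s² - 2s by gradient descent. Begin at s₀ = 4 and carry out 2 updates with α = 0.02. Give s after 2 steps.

35.09591296

J′(s) = 8s³ + 2s - 2
s₁ = 4 − 0.02·518 = -6.36
s₂ = -6.36 − 0.02·(-2072.795648) = 35.09591296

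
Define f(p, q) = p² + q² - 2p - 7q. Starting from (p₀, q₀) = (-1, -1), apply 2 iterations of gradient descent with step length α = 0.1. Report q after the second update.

∇f = (2p - 2, 2q - 7)
(p₁, q₁) = (-1, -1) − 0.1·(-4, -9) = (-0.6, -0.1)
(p₂, q₂) = (-0.6, -0.1) − 0.1·(-3.2, -7.2) = (-0.28, 0.62)
q = 0.62

0.62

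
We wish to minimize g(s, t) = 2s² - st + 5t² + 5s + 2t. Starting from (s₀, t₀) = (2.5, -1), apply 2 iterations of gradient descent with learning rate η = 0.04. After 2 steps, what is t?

∇g = (4s - t + 5, -s + 10t + 2)
(s₁, t₁) = (2.5, -1) − 0.04·(16, -10.5) = (1.86, -0.58)
(s₂, t₂) = (1.86, -0.58) − 0.04·(13.02, -5.66) = (1.3392, -0.3536)
t = -0.3536

-0.3536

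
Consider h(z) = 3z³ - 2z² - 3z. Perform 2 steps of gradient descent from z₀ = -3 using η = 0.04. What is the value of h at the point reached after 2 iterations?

-38555.287009763328

h′(z) = 9z² - 4z - 3
Step 1: h′(-3) = 90; z₁ = -3 − 0.04·90 = -6.6
Step 2: h′(-6.6) = 415.44; z₂ = -6.6 − 0.04·415.44 = -23.2176
h(-23.2176) = -38555.287009763328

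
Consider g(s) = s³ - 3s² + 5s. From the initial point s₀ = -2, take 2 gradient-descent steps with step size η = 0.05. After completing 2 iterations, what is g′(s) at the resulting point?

171.668120421875

g′(s) = 3s² - 6s + 5
s₁ = -2 − 0.05·29 = -3.45
s₂ = -3.45 − 0.05·61.4075 = -6.520375
g′(s) at (-6.520375) = 171.668120421875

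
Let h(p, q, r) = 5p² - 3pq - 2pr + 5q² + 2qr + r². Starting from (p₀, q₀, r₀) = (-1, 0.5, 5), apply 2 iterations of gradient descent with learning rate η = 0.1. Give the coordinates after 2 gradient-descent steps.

∇h = (10p - 3q - 2r, -3p + 10q + 2r, -2p + 2q + 2r)
(p₁, q₁, r₁) = (-1, 0.5, 5) − 0.1·(-21.5, 18, 13) = (1.15, -1.3, 3.7)
(p₂, q₂, r₂) = (1.15, -1.3, 3.7) − 0.1·(8, -9.05, 2.5) = (0.35, -0.395, 3.45)

(0.35, -0.395, 3.45)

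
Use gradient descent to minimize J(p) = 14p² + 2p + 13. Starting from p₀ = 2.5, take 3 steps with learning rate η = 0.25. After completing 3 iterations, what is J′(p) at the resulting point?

-15552

J′(p) = 28p + 2
Step 1: J′(2.5) = 72; p₁ = 2.5 − 0.25·72 = -15.5
Step 2: J′(-15.5) = -432; p₂ = -15.5 − 0.25·(-432) = 92.5
Step 3: J′(92.5) = 2592; p₃ = 92.5 − 0.25·2592 = -555.5
J′(p) at (-555.5) = -15552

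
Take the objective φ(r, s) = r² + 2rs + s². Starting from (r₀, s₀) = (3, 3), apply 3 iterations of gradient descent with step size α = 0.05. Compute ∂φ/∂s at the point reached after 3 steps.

∇φ = (2r + 2s, 2r + 2s)
Step 1: at (3, 3), ∇φ = (12, 12) → (3, 3) − 0.05·(12, 12) = (2.4, 2.4)
Step 2: at (2.4, 2.4), ∇φ = (9.6, 9.6) → (2.4, 2.4) − 0.05·(9.6, 9.6) = (1.92, 1.92)
Step 3: at (1.92, 1.92), ∇φ = (7.68, 7.68) → (1.92, 1.92) − 0.05·(7.68, 7.68) = (1.536, 1.536)
∂φ/∂s at (1.536, 1.536) = 6.144

6.144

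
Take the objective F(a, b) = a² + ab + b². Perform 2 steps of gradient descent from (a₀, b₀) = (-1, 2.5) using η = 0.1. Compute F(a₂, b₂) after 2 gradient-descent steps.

∇F = (2a + b, a + 2b)
(a₁, b₁) = (-1, 2.5) − 0.1·(0.5, 4) = (-1.05, 2.1)
(a₂, b₂) = (-1.05, 2.1) − 0.1·(0, 3.15) = (-1.05, 1.785)
F(-1.05, 1.785) = 2.414475

2.414475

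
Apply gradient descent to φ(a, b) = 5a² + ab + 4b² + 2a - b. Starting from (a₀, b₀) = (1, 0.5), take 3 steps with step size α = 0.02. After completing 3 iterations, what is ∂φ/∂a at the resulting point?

∇φ = (10a + b + 2, a + 8b - 1)
(a₁, b₁) = (1, 0.5) − 0.02·(12.5, 4) = (0.75, 0.42)
(a₂, b₂) = (0.75, 0.42) − 0.02·(9.92, 3.11) = (0.5516, 0.3578)
(a₃, b₃) = (0.5516, 0.3578) − 0.02·(7.8738, 2.414) = (0.394124, 0.30952)
∂φ/∂a at (0.394124, 0.30952) = 6.25076

6.25076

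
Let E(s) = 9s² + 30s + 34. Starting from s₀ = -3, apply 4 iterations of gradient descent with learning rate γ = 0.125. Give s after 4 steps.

-4.921875

E′(s) = 18s + 30
Step 1: E′(-3) = -24; s₁ = -3 − 0.125·(-24) = 0
Step 2: E′(0) = 30; s₂ = 0 − 0.125·30 = -3.75
Step 3: E′(-3.75) = -37.5; s₃ = -3.75 − 0.125·(-37.5) = 0.9375
Step 4: E′(0.9375) = 46.875; s₄ = 0.9375 − 0.125·46.875 = -4.921875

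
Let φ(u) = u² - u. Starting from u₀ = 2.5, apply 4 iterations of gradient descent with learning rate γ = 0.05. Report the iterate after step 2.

2.12

φ′(u) = 2u - 1
Step 1: φ′(2.5) = 4; u₁ = 2.5 − 0.05·4 = 2.3
Step 2: φ′(2.3) = 3.6; u₂ = 2.3 − 0.05·3.6 = 2.12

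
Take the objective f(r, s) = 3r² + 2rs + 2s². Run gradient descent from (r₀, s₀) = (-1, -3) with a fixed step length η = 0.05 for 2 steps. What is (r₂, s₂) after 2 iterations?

∇f = (6r + 2s, 2r + 4s)
(r₁, s₁) = (-1, -3) − 0.05·(-12, -14) = (-0.4, -2.3)
(r₂, s₂) = (-0.4, -2.3) − 0.05·(-7, -10) = (-0.05, -1.8)

(-0.05, -1.8)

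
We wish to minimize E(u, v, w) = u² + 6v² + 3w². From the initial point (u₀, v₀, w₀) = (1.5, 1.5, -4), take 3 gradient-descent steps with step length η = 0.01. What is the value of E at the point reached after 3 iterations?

41.376350019216

∇E = (2u, 12v, 6w)
Step 1: at (1.5, 1.5, -4), ∇E = (3, 18, -24) → (1.5, 1.5, -4) − 0.01·(3, 18, -24) = (1.47, 1.32, -3.76)
Step 2: at (1.47, 1.32, -3.76), ∇E = (2.94, 15.84, -22.56) → (1.47, 1.32, -3.76) − 0.01·(2.94, 15.84, -22.56) = (1.4406, 1.1616, -3.5344)
Step 3: at (1.4406, 1.1616, -3.5344), ∇E = (2.8812, 13.9392, -21.2064) → (1.4406, 1.1616, -3.5344) − 0.01·(2.8812, 13.9392, -21.2064) = (1.411788, 1.022208, -3.322336)
E(1.411788, 1.022208, -3.322336) = 41.376350019216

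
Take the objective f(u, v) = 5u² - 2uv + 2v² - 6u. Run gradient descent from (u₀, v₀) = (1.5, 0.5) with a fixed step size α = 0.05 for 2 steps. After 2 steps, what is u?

0.905

∇f = (10u - 2v - 6, -2u + 4v)
Step 1: at (1.5, 0.5), ∇f = (8, -1) → (1.5, 0.5) − 0.05·(8, -1) = (1.1, 0.55)
Step 2: at (1.1, 0.55), ∇f = (3.9, 0) → (1.1, 0.55) − 0.05·(3.9, 0) = (0.905, 0.55)
u = 0.905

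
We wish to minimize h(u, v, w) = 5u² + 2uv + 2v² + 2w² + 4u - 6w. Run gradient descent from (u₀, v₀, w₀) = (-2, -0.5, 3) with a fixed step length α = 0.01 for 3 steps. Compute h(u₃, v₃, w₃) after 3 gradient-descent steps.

∇h = (10u + 2v + 4, 2u + 4v, 4w - 6)
(u₁, v₁, w₁) = (-2, -0.5, 3) − 0.01·(-17, -6, 6) = (-1.83, -0.44, 2.94)
(u₂, v₂, w₂) = (-1.83, -0.44, 2.94) − 0.01·(-15.18, -5.42, 5.76) = (-1.6782, -0.3858, 2.8824)
(u₃, v₃, w₃) = (-1.6782, -0.3858, 2.8824) − 0.01·(-13.5536, -4.8996, 5.5296) = (-1.542664, -0.336804, 2.827104)
h(-1.542664, -0.336804, 2.827104) = 6.016839818656

6.016839818656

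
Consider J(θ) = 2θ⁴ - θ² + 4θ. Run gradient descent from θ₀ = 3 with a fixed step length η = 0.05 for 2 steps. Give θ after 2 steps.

173.9432

J′(θ) = 8θ³ - 2θ + 4
θ₁ = 3 − 0.05·214 = -7.7
θ₂ = -7.7 − 0.05·(-3632.864) = 173.9432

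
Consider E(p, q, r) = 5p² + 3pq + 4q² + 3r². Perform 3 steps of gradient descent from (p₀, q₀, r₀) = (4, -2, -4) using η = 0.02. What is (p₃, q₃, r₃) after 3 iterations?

(2.32568, -1.688352, -2.725888)

∇E = (10p + 3q, 3p + 8q, 6r)
(p₁, q₁, r₁) = (4, -2, -4) − 0.02·(34, -4, -24) = (3.32, -1.92, -3.52)
(p₂, q₂, r₂) = (3.32, -1.92, -3.52) − 0.02·(27.44, -5.4, -21.12) = (2.7712, -1.812, -3.0976)
(p₃, q₃, r₃) = (2.7712, -1.812, -3.0976) − 0.02·(22.276, -6.1824, -18.5856) = (2.32568, -1.688352, -2.725888)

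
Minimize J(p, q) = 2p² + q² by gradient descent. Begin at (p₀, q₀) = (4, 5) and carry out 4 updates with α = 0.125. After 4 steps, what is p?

∇J = (4p, 2q)
Step 1: at (4, 5), ∇J = (16, 10) → (4, 5) − 0.125·(16, 10) = (2, 3.75)
Step 2: at (2, 3.75), ∇J = (8, 7.5) → (2, 3.75) − 0.125·(8, 7.5) = (1, 2.8125)
Step 3: at (1, 2.8125), ∇J = (4, 5.625) → (1, 2.8125) − 0.125·(4, 5.625) = (0.5, 2.109375)
Step 4: at (0.5, 2.109375), ∇J = (2, 4.21875) → (0.5, 2.109375) − 0.125·(2, 4.21875) = (0.25, 1.58203125)
p = 0.25

0.25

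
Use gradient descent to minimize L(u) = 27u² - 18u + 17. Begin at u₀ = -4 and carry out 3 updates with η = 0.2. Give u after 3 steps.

4078.832

L′(u) = 54u - 18
u₁ = -4 − 0.2·(-234) = 42.8
u₂ = 42.8 − 0.2·2293.2 = -415.84
u₃ = -415.84 − 0.2·(-22473.36) = 4078.832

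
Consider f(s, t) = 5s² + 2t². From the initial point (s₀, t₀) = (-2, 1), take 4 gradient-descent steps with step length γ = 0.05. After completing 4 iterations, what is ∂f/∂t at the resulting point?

∇f = (10s, 4t)
(s₁, t₁) = (-2, 1) − 0.05·(-20, 4) = (-1, 0.8)
(s₂, t₂) = (-1, 0.8) − 0.05·(-10, 3.2) = (-0.5, 0.64)
(s₃, t₃) = (-0.5, 0.64) − 0.05·(-5, 2.56) = (-0.25, 0.512)
(s₄, t₄) = (-0.25, 0.512) − 0.05·(-2.5, 2.048) = (-0.125, 0.4096)
∂f/∂t at (-0.125, 0.4096) = 1.6384

1.6384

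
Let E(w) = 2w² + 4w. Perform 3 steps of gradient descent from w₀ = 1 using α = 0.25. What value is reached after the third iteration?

E′(w) = 4w + 4
Step 1: E′(1) = 8; w₁ = 1 − 0.25·8 = -1
Step 2: E′(-1) = 0; w₂ = -1 − 0.25·0 = -1
Step 3: E′(-1) = 0; w₃ = -1 − 0.25·0 = -1

-1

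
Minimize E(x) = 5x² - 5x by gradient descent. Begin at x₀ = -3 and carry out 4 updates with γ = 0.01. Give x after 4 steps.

-1.79635

E′(x) = 10x - 5
x₁ = -3 − 0.01·(-35) = -2.65
x₂ = -2.65 − 0.01·(-31.5) = -2.335
x₃ = -2.335 − 0.01·(-28.35) = -2.0515
x₄ = -2.0515 − 0.01·(-25.515) = -1.79635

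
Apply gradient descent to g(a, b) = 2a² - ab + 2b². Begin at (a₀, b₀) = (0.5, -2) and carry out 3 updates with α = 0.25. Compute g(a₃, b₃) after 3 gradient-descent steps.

0.0023193359375

∇g = (4a - b, -a + 4b)
Step 1: at (0.5, -2), ∇g = (4, -8.5) → (0.5, -2) − 0.25·(4, -8.5) = (-0.5, 0.125)
Step 2: at (-0.5, 0.125), ∇g = (-2.125, 1) → (-0.5, 0.125) − 0.25·(-2.125, 1) = (0.03125, -0.125)
Step 3: at (0.03125, -0.125), ∇g = (0.25, -0.53125) → (0.03125, -0.125) − 0.25·(0.25, -0.53125) = (-0.03125, 0.0078125)
g(-0.03125, 0.0078125) = 0.0023193359375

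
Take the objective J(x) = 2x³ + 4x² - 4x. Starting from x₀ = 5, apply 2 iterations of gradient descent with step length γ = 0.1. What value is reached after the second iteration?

-113.296

J′(x) = 6x² + 8x - 4
Step 1: J′(5) = 186; x₁ = 5 − 0.1·186 = -13.6
Step 2: J′(-13.6) = 996.96; x₂ = -13.6 − 0.1·996.96 = -113.296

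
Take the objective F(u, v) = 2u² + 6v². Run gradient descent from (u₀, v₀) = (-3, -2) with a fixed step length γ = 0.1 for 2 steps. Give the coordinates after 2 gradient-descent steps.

∇F = (4u, 12v)
(u₁, v₁) = (-3, -2) − 0.1·(-12, -24) = (-1.8, 0.4)
(u₂, v₂) = (-1.8, 0.4) − 0.1·(-7.2, 4.8) = (-1.08, -0.08)

(-1.08, -0.08)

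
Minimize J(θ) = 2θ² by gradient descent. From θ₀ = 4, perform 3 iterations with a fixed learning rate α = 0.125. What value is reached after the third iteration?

J′(θ) = 4θ
Step 1: J′(4) = 16; θ₁ = 4 − 0.125·16 = 2
Step 2: J′(2) = 8; θ₂ = 2 − 0.125·8 = 1
Step 3: J′(1) = 4; θ₃ = 1 − 0.125·4 = 0.5

0.5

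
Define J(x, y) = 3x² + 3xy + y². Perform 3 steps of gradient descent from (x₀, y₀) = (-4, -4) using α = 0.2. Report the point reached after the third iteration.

(1.28, -0.768)

∇J = (6x + 3y, 3x + 2y)
Step 1: at (-4, -4), ∇J = (-36, -20) → (-4, -4) − 0.2·(-36, -20) = (3.2, 0)
Step 2: at (3.2, 0), ∇J = (19.2, 9.6) → (3.2, 0) − 0.2·(19.2, 9.6) = (-0.64, -1.92)
Step 3: at (-0.64, -1.92), ∇J = (-9.6, -5.76) → (-0.64, -1.92) − 0.2·(-9.6, -5.76) = (1.28, -0.768)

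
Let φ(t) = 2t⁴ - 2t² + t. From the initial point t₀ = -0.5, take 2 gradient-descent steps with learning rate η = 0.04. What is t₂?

-0.65036416

φ′(t) = 8t³ - 4t + 1
t₁ = -0.5 − 0.04·2 = -0.58
t₂ = -0.58 − 0.04·1.759104 = -0.65036416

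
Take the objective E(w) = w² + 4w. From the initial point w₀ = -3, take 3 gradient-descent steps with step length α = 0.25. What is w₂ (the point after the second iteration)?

-2.25

E′(w) = 2w + 4
w₁ = -3 − 0.25·(-2) = -2.5
w₂ = -2.5 − 0.25·(-1) = -2.25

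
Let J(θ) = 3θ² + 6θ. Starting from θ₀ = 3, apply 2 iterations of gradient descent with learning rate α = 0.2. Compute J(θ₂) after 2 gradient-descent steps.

J′(θ) = 6θ + 6
θ₁ = 3 − 0.2·24 = -1.8
θ₂ = -1.8 − 0.2·(-4.8) = -0.84
J(-0.84) = -2.9232

-2.9232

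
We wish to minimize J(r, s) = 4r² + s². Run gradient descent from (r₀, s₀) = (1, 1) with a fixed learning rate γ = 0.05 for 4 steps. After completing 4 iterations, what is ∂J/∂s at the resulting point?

1.3122

∇J = (8r, 2s)
(r₁, s₁) = (1, 1) − 0.05·(8, 2) = (0.6, 0.9)
(r₂, s₂) = (0.6, 0.9) − 0.05·(4.8, 1.8) = (0.36, 0.81)
(r₃, s₃) = (0.36, 0.81) − 0.05·(2.88, 1.62) = (0.216, 0.729)
(r₄, s₄) = (0.216, 0.729) − 0.05·(1.728, 1.458) = (0.1296, 0.6561)
∂J/∂s at (0.1296, 0.6561) = 1.3122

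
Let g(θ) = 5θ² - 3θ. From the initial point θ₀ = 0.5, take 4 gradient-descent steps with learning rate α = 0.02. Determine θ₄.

0.38192

g′(θ) = 10θ - 3
θ₁ = 0.5 − 0.02·2 = 0.46
θ₂ = 0.46 − 0.02·1.6 = 0.428
θ₃ = 0.428 − 0.02·1.28 = 0.4024
θ₄ = 0.4024 − 0.02·1.024 = 0.38192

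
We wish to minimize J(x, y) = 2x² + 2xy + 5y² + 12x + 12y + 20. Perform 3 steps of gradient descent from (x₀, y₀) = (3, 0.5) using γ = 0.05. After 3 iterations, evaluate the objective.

∇J = (4x + 2y + 12, 2x + 10y + 12)
Step 1: at (3, 0.5), ∇J = (25, 23) → (3, 0.5) − 0.05·(25, 23) = (1.75, -0.65)
Step 2: at (1.75, -0.65), ∇J = (17.7, 9) → (1.75, -0.65) − 0.05·(17.7, 9) = (0.865, -1.1)
Step 3: at (0.865, -1.1), ∇J = (13.26, 2.73) → (0.865, -1.1) − 0.05·(13.26, 2.73) = (0.202, -1.2365)
J(0.202, -1.2365) = 14.81272325

14.81272325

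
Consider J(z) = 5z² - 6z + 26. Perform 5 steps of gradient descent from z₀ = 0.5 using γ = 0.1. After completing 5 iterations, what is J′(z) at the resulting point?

0

J′(z) = 10z - 6
z₁ = 0.5 − 0.1·(-1) = 0.6
z₂ = 0.6 − 0.1·0 = 0.6
z₃ = 0.6 − 0.1·0 = 0.6
z₄ = 0.6 − 0.1·0 = 0.6
z₅ = 0.6 − 0.1·0 = 0.6
J′(z) at (0.6) = 0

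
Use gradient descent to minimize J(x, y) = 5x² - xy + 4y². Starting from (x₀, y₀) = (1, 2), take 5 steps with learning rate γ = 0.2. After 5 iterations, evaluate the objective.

∇J = (10x - y, -x + 8y)
(x₁, y₁) = (1, 2) − 0.2·(8, 15) = (-0.6, -1)
(x₂, y₂) = (-0.6, -1) − 0.2·(-5, -7.4) = (0.4, 0.48)
(x₃, y₃) = (0.4, 0.48) − 0.2·(3.52, 3.44) = (-0.304, -0.208)
(x₄, y₄) = (-0.304, -0.208) − 0.2·(-2.832, -1.36) = (0.2624, 0.064)
(x₅, y₅) = (0.2624, 0.064) − 0.2·(2.56, 0.2496) = (-0.2496, 0.01408)
J(-0.2496, 0.01408) = 0.3158081536

0.3158081536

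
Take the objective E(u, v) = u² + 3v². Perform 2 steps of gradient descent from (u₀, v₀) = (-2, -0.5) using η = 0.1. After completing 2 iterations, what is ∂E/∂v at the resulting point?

∇E = (2u, 6v)
Step 1: at (-2, -0.5), ∇E = (-4, -3) → (-2, -0.5) − 0.1·(-4, -3) = (-1.6, -0.2)
Step 2: at (-1.6, -0.2), ∇E = (-3.2, -1.2) → (-1.6, -0.2) − 0.1·(-3.2, -1.2) = (-1.28, -0.08)
∂E/∂v at (-1.28, -0.08) = -0.48

-0.48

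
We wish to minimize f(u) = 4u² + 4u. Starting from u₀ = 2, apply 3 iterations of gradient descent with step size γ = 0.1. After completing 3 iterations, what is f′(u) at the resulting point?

f′(u) = 8u + 4
Step 1: f′(2) = 20; u₁ = 2 − 0.1·20 = 0
Step 2: f′(0) = 4; u₂ = 0 − 0.1·4 = -0.4
Step 3: f′(-0.4) = 0.8; u₃ = -0.4 − 0.1·0.8 = -0.48
f′(u) at (-0.48) = 0.16

0.16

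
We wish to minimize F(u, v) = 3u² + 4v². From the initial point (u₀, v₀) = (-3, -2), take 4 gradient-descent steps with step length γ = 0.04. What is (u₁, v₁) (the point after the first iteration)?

∇F = (6u, 8v)
(u₁, v₁) = (-3, -2) − 0.04·(-18, -16) = (-2.28, -1.36)

(-2.28, -1.36)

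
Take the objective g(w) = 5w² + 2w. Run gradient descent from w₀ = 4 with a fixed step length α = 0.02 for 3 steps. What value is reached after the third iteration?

g′(w) = 10w + 2
Step 1: g′(4) = 42; w₁ = 4 − 0.02·42 = 3.16
Step 2: g′(3.16) = 33.6; w₂ = 3.16 − 0.02·33.6 = 2.488
Step 3: g′(2.488) = 26.88; w₃ = 2.488 − 0.02·26.88 = 1.9504

1.9504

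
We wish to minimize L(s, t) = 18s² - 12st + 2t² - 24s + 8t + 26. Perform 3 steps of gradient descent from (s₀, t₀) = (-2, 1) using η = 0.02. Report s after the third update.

∇L = (36s - 12t - 24, -12s + 4t + 8)
Step 1: at (-2, 1), ∇L = (-108, 36) → (-2, 1) − 0.02·(-108, 36) = (0.16, 0.28)
Step 2: at (0.16, 0.28), ∇L = (-21.6, 7.2) → (0.16, 0.28) − 0.02·(-21.6, 7.2) = (0.592, 0.136)
Step 3: at (0.592, 0.136), ∇L = (-4.32, 1.44) → (0.592, 0.136) − 0.02·(-4.32, 1.44) = (0.6784, 0.1072)
s = 0.6784

0.6784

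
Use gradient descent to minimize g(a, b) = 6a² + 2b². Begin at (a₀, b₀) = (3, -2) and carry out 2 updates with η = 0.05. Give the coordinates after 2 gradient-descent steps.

(0.48, -1.28)

∇g = (12a, 4b)
(a₁, b₁) = (3, -2) − 0.05·(36, -8) = (1.2, -1.6)
(a₂, b₂) = (1.2, -1.6) − 0.05·(14.4, -6.4) = (0.48, -1.28)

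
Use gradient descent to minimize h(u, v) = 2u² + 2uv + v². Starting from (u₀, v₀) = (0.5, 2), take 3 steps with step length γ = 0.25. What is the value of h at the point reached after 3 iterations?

∇h = (4u + 2v, 2u + 2v)
(u₁, v₁) = (0.5, 2) − 0.25·(6, 5) = (-1, 0.75)
(u₂, v₂) = (-1, 0.75) − 0.25·(-2.5, -0.5) = (-0.375, 0.875)
(u₃, v₃) = (-0.375, 0.875) − 0.25·(0.25, 1) = (-0.4375, 0.625)
h(-0.4375, 0.625) = 0.2265625

0.2265625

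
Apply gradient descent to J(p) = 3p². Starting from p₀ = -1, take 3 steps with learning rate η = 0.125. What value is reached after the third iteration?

-0.015625

J′(p) = 6p
p₁ = -1 − 0.125·(-6) = -0.25
p₂ = -0.25 − 0.125·(-1.5) = -0.0625
p₃ = -0.0625 − 0.125·(-0.375) = -0.015625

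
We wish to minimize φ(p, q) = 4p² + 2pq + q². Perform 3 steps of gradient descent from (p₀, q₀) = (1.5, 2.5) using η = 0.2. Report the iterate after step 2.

(0.78, 1.3)

∇φ = (8p + 2q, 2p + 2q)
Step 1: at (1.5, 2.5), ∇φ = (17, 8) → (1.5, 2.5) − 0.2·(17, 8) = (-1.9, 0.9)
Step 2: at (-1.9, 0.9), ∇φ = (-13.4, -2) → (-1.9, 0.9) − 0.2·(-13.4, -2) = (0.78, 1.3)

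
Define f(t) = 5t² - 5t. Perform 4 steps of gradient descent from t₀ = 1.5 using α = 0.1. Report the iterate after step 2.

0.5

f′(t) = 10t - 5
Step 1: f′(1.5) = 10; t₁ = 1.5 − 0.1·10 = 0.5
Step 2: f′(0.5) = 0; t₂ = 0.5 − 0.1·0 = 0.5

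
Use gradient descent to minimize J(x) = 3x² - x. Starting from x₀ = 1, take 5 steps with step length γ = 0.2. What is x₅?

0.1664

J′(x) = 6x - 1
x₁ = 1 − 0.2·5 = 0
x₂ = 0 − 0.2·(-1) = 0.2
x₃ = 0.2 − 0.2·0.2 = 0.16
x₄ = 0.16 − 0.2·(-0.04) = 0.168
x₅ = 0.168 − 0.2·0.008 = 0.1664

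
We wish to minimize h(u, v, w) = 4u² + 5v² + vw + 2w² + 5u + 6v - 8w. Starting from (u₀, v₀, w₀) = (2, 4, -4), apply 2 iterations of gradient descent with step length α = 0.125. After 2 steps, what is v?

-0.25

∇h = (8u + 5, 10v + w + 6, v + 4w - 8)
Step 1: at (2, 4, -4), ∇h = (21, 42, -20) → (2, 4, -4) − 0.125·(21, 42, -20) = (-0.625, -1.25, -1.5)
Step 2: at (-0.625, -1.25, -1.5), ∇h = (0, -8, -15.25) → (-0.625, -1.25, -1.5) − 0.125·(0, -8, -15.25) = (-0.625, -0.25, 0.40625)
v = -0.25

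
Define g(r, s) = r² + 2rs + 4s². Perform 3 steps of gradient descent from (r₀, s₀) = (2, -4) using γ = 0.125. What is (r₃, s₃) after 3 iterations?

∇g = (2r + 2s, 2r + 8s)
Step 1: at (2, -4), ∇g = (-4, -28) → (2, -4) − 0.125·(-4, -28) = (2.5, -0.5)
Step 2: at (2.5, -0.5), ∇g = (4, 1) → (2.5, -0.5) − 0.125·(4, 1) = (2, -0.625)
Step 3: at (2, -0.625), ∇g = (2.75, -1) → (2, -0.625) − 0.125·(2.75, -1) = (1.65625, -0.5)

(1.65625, -0.5)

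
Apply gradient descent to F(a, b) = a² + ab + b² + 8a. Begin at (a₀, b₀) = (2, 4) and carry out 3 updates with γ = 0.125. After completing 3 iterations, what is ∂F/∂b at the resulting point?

∇F = (2a + b + 8, a + 2b)
Step 1: at (2, 4), ∇F = (16, 10) → (2, 4) − 0.125·(16, 10) = (0, 2.75)
Step 2: at (0, 2.75), ∇F = (10.75, 5.5) → (0, 2.75) − 0.125·(10.75, 5.5) = (-1.34375, 2.0625)
Step 3: at (-1.34375, 2.0625), ∇F = (7.375, 2.78125) → (-1.34375, 2.0625) − 0.125·(7.375, 2.78125) = (-2.265625, 1.71484375)
∂F/∂b at (-2.265625, 1.71484375) = 1.1640625

1.1640625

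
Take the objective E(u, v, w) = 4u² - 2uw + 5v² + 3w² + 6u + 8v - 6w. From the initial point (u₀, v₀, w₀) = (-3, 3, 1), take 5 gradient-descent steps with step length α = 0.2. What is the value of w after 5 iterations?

∇E = (8u - 2w + 6, 10v + 8, -2u + 6w - 6)
(u₁, v₁, w₁) = (-3, 3, 1) − 0.2·(-20, 38, 6) = (1, -4.6, -0.2)
(u₂, v₂, w₂) = (1, -4.6, -0.2) − 0.2·(14.4, -38, -9.2) = (-1.88, 3, 1.64)
(u₃, v₃, w₃) = (-1.88, 3, 1.64) − 0.2·(-12.32, 38, 7.6) = (0.584, -4.6, 0.12)
(u₄, v₄, w₄) = (0.584, -4.6, 0.12) − 0.2·(10.432, -38, -6.448) = (-1.5024, 3, 1.4096)
(u₅, v₅, w₅) = (-1.5024, 3, 1.4096) − 0.2·(-8.8384, 38, 5.4624) = (0.26528, -4.6, 0.31712)
w = 0.31712

0.31712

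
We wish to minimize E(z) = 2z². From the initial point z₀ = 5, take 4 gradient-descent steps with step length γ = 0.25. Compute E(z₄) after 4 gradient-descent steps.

0

E′(z) = 4z
z₁ = 5 − 0.25·20 = 0
z₂ = 0 − 0.25·0 = 0
z₃ = 0 − 0.25·0 = 0
z₄ = 0 − 0.25·0 = 0
E(0) = 0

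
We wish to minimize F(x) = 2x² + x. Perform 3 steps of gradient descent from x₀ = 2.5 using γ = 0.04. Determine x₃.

F′(x) = 4x + 1
x₁ = 2.5 − 0.04·11 = 2.06
x₂ = 2.06 − 0.04·9.24 = 1.6904
x₃ = 1.6904 − 0.04·7.7616 = 1.379936

1.379936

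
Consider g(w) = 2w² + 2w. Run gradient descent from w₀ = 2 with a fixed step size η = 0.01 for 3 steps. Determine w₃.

g′(w) = 4w + 2
w₁ = 2 − 0.01·10 = 1.9
w₂ = 1.9 − 0.01·9.6 = 1.804
w₃ = 1.804 − 0.01·9.216 = 1.71184

1.71184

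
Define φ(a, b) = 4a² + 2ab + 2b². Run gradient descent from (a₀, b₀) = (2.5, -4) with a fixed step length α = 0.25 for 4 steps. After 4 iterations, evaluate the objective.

∇φ = (8a + 2b, 2a + 4b)
(a₁, b₁) = (2.5, -4) − 0.25·(12, -11) = (-0.5, -1.25)
(a₂, b₂) = (-0.5, -1.25) − 0.25·(-6.5, -6) = (1.125, 0.25)
(a₃, b₃) = (1.125, 0.25) − 0.25·(9.5, 3.25) = (-1.25, -0.5625)
(a₄, b₄) = (-1.25, -0.5625) − 0.25·(-11.125, -4.75) = (1.53125, 0.625)
φ(1.53125, 0.625) = 12.07421875

12.07421875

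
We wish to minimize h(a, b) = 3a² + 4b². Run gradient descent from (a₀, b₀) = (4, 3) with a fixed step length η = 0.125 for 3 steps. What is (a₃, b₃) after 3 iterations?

∇h = (6a, 8b)
Step 1: at (4, 3), ∇h = (24, 24) → (4, 3) − 0.125·(24, 24) = (1, 0)
Step 2: at (1, 0), ∇h = (6, 0) → (1, 0) − 0.125·(6, 0) = (0.25, 0)
Step 3: at (0.25, 0), ∇h = (1.5, 0) → (0.25, 0) − 0.125·(1.5, 0) = (0.0625, 0)

(0.0625, 0)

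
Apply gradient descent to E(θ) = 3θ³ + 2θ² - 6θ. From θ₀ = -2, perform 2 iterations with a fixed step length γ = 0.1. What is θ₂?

E′(θ) = 9θ² + 4θ - 6
θ₁ = -2 − 0.1·22 = -4.2
θ₂ = -4.2 − 0.1·135.96 = -17.796

-17.796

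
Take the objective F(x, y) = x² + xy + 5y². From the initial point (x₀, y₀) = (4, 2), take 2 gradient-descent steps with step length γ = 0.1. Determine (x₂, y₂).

(2.44, -0.3)

∇F = (2x + y, x + 10y)
Step 1: at (4, 2), ∇F = (10, 24) → (4, 2) − 0.1·(10, 24) = (3, -0.4)
Step 2: at (3, -0.4), ∇F = (5.6, -1) → (3, -0.4) − 0.1·(5.6, -1) = (2.44, -0.3)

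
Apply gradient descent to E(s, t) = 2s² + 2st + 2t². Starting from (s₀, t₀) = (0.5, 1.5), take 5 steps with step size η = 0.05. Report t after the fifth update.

0.463315

∇E = (4s + 2t, 2s + 4t)
Step 1: at (0.5, 1.5), ∇E = (5, 7) → (0.5, 1.5) − 0.05·(5, 7) = (0.25, 1.15)
Step 2: at (0.25, 1.15), ∇E = (3.3, 5.1) → (0.25, 1.15) − 0.05·(3.3, 5.1) = (0.085, 0.895)
Step 3: at (0.085, 0.895), ∇E = (2.13, 3.75) → (0.085, 0.895) − 0.05·(2.13, 3.75) = (-0.0215, 0.7075)
Step 4: at (-0.0215, 0.7075), ∇E = (1.329, 2.787) → (-0.0215, 0.7075) − 0.05·(1.329, 2.787) = (-0.08795, 0.56815)
Step 5: at (-0.08795, 0.56815), ∇E = (0.7845, 2.0967) → (-0.08795, 0.56815) − 0.05·(0.7845, 2.0967) = (-0.127175, 0.463315)
t = 0.463315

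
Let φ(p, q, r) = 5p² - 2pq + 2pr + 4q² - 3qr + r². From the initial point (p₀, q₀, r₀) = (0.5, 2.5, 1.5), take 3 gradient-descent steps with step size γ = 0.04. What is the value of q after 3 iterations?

∇φ = (10p - 2q + 2r, -2p + 8q - 3r, 2p - 3q + 2r)
Step 1: at (0.5, 2.5, 1.5), ∇φ = (3, 14.5, -3.5) → (0.5, 2.5, 1.5) − 0.04·(3, 14.5, -3.5) = (0.38, 1.92, 1.64)
Step 2: at (0.38, 1.92, 1.64), ∇φ = (3.24, 9.68, -1.72) → (0.38, 1.92, 1.64) − 0.04·(3.24, 9.68, -1.72) = (0.2504, 1.5328, 1.7088)
Step 3: at (0.2504, 1.5328, 1.7088), ∇φ = (2.856, 6.6352, -0.68) → (0.2504, 1.5328, 1.7088) − 0.04·(2.856, 6.6352, -0.68) = (0.13616, 1.267392, 1.736)
q = 1.267392

1.267392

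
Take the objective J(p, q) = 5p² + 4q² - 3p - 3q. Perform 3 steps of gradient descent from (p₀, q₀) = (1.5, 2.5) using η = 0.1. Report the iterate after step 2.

(0.3, 0.46)

∇J = (10p - 3, 8q - 3)
Step 1: at (1.5, 2.5), ∇J = (12, 17) → (1.5, 2.5) − 0.1·(12, 17) = (0.3, 0.8)
Step 2: at (0.3, 0.8), ∇J = (0, 3.4) → (0.3, 0.8) − 0.1·(0, 3.4) = (0.3, 0.46)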